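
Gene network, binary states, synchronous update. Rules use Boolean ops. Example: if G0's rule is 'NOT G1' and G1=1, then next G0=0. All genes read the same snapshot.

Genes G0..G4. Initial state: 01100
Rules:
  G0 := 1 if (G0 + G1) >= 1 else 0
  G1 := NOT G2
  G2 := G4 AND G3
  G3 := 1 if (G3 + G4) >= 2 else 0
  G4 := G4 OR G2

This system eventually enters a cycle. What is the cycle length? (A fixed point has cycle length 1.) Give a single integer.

Answer: 1

Derivation:
Step 0: 01100
Step 1: G0=(0+1>=1)=1 G1=NOT G2=NOT 1=0 G2=G4&G3=0&0=0 G3=(0+0>=2)=0 G4=G4|G2=0|1=1 -> 10001
Step 2: G0=(1+0>=1)=1 G1=NOT G2=NOT 0=1 G2=G4&G3=1&0=0 G3=(0+1>=2)=0 G4=G4|G2=1|0=1 -> 11001
Step 3: G0=(1+1>=1)=1 G1=NOT G2=NOT 0=1 G2=G4&G3=1&0=0 G3=(0+1>=2)=0 G4=G4|G2=1|0=1 -> 11001
State from step 3 equals state from step 2 -> cycle length 1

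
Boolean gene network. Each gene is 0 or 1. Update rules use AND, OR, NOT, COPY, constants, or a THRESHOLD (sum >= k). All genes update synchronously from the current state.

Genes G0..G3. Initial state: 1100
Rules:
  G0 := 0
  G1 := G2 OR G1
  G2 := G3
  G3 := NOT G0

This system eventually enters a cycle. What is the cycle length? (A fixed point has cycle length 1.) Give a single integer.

Answer: 1

Derivation:
Step 0: 1100
Step 1: G0=0(const) G1=G2|G1=0|1=1 G2=G3=0 G3=NOT G0=NOT 1=0 -> 0100
Step 2: G0=0(const) G1=G2|G1=0|1=1 G2=G3=0 G3=NOT G0=NOT 0=1 -> 0101
Step 3: G0=0(const) G1=G2|G1=0|1=1 G2=G3=1 G3=NOT G0=NOT 0=1 -> 0111
Step 4: G0=0(const) G1=G2|G1=1|1=1 G2=G3=1 G3=NOT G0=NOT 0=1 -> 0111
State from step 4 equals state from step 3 -> cycle length 1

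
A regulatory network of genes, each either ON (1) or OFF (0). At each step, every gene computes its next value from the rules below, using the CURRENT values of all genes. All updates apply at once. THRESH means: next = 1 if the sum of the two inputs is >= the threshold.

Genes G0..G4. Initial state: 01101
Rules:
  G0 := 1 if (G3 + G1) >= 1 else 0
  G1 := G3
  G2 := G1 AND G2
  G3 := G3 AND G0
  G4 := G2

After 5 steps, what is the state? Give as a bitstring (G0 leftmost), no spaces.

Step 1: G0=(0+1>=1)=1 G1=G3=0 G2=G1&G2=1&1=1 G3=G3&G0=0&0=0 G4=G2=1 -> 10101
Step 2: G0=(0+0>=1)=0 G1=G3=0 G2=G1&G2=0&1=0 G3=G3&G0=0&1=0 G4=G2=1 -> 00001
Step 3: G0=(0+0>=1)=0 G1=G3=0 G2=G1&G2=0&0=0 G3=G3&G0=0&0=0 G4=G2=0 -> 00000
Step 4: G0=(0+0>=1)=0 G1=G3=0 G2=G1&G2=0&0=0 G3=G3&G0=0&0=0 G4=G2=0 -> 00000
Step 5: G0=(0+0>=1)=0 G1=G3=0 G2=G1&G2=0&0=0 G3=G3&G0=0&0=0 G4=G2=0 -> 00000

00000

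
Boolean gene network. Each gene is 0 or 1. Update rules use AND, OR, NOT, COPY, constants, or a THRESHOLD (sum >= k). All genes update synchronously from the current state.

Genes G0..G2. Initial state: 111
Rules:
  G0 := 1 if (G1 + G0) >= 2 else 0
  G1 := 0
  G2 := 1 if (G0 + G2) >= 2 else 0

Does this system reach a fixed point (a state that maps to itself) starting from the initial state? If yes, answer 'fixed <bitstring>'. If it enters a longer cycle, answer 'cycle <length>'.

Answer: fixed 000

Derivation:
Step 0: 111
Step 1: G0=(1+1>=2)=1 G1=0(const) G2=(1+1>=2)=1 -> 101
Step 2: G0=(0+1>=2)=0 G1=0(const) G2=(1+1>=2)=1 -> 001
Step 3: G0=(0+0>=2)=0 G1=0(const) G2=(0+1>=2)=0 -> 000
Step 4: G0=(0+0>=2)=0 G1=0(const) G2=(0+0>=2)=0 -> 000
Fixed point reached at step 3: 000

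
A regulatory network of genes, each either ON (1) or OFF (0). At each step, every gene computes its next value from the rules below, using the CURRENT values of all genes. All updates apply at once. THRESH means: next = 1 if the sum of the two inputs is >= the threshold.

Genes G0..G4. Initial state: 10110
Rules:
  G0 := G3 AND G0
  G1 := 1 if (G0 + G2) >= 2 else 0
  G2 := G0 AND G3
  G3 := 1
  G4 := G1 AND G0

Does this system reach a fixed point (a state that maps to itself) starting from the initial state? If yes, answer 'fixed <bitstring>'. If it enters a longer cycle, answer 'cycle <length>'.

Step 0: 10110
Step 1: G0=G3&G0=1&1=1 G1=(1+1>=2)=1 G2=G0&G3=1&1=1 G3=1(const) G4=G1&G0=0&1=0 -> 11110
Step 2: G0=G3&G0=1&1=1 G1=(1+1>=2)=1 G2=G0&G3=1&1=1 G3=1(const) G4=G1&G0=1&1=1 -> 11111
Step 3: G0=G3&G0=1&1=1 G1=(1+1>=2)=1 G2=G0&G3=1&1=1 G3=1(const) G4=G1&G0=1&1=1 -> 11111
Fixed point reached at step 2: 11111

Answer: fixed 11111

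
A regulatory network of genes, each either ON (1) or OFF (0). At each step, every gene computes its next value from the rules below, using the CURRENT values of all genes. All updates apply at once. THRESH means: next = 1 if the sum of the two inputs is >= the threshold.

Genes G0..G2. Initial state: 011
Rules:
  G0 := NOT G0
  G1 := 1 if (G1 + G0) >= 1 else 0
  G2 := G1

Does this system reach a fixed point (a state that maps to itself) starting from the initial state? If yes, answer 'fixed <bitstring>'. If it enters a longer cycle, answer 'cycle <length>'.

Answer: cycle 2

Derivation:
Step 0: 011
Step 1: G0=NOT G0=NOT 0=1 G1=(1+0>=1)=1 G2=G1=1 -> 111
Step 2: G0=NOT G0=NOT 1=0 G1=(1+1>=1)=1 G2=G1=1 -> 011
Cycle of length 2 starting at step 0 -> no fixed point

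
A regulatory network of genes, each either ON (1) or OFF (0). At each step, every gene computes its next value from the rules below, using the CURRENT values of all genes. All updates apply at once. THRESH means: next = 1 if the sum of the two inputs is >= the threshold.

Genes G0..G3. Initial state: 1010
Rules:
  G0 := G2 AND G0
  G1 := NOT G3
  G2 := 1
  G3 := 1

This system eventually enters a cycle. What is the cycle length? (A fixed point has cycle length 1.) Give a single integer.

Answer: 1

Derivation:
Step 0: 1010
Step 1: G0=G2&G0=1&1=1 G1=NOT G3=NOT 0=1 G2=1(const) G3=1(const) -> 1111
Step 2: G0=G2&G0=1&1=1 G1=NOT G3=NOT 1=0 G2=1(const) G3=1(const) -> 1011
Step 3: G0=G2&G0=1&1=1 G1=NOT G3=NOT 1=0 G2=1(const) G3=1(const) -> 1011
State from step 3 equals state from step 2 -> cycle length 1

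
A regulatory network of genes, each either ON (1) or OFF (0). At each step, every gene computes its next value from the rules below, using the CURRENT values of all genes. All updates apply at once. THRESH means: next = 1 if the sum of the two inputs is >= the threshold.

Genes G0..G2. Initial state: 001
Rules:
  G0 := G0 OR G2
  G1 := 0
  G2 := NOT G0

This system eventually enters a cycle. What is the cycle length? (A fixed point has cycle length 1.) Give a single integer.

Answer: 1

Derivation:
Step 0: 001
Step 1: G0=G0|G2=0|1=1 G1=0(const) G2=NOT G0=NOT 0=1 -> 101
Step 2: G0=G0|G2=1|1=1 G1=0(const) G2=NOT G0=NOT 1=0 -> 100
Step 3: G0=G0|G2=1|0=1 G1=0(const) G2=NOT G0=NOT 1=0 -> 100
State from step 3 equals state from step 2 -> cycle length 1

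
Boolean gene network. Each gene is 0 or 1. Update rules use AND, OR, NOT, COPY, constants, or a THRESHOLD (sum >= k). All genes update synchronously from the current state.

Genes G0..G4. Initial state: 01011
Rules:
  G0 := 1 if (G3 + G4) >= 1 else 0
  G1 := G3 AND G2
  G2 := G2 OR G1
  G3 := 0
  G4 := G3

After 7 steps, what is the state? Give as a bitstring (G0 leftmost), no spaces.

Step 1: G0=(1+1>=1)=1 G1=G3&G2=1&0=0 G2=G2|G1=0|1=1 G3=0(const) G4=G3=1 -> 10101
Step 2: G0=(0+1>=1)=1 G1=G3&G2=0&1=0 G2=G2|G1=1|0=1 G3=0(const) G4=G3=0 -> 10100
Step 3: G0=(0+0>=1)=0 G1=G3&G2=0&1=0 G2=G2|G1=1|0=1 G3=0(const) G4=G3=0 -> 00100
Step 4: G0=(0+0>=1)=0 G1=G3&G2=0&1=0 G2=G2|G1=1|0=1 G3=0(const) G4=G3=0 -> 00100
Step 5: G0=(0+0>=1)=0 G1=G3&G2=0&1=0 G2=G2|G1=1|0=1 G3=0(const) G4=G3=0 -> 00100
Step 6: G0=(0+0>=1)=0 G1=G3&G2=0&1=0 G2=G2|G1=1|0=1 G3=0(const) G4=G3=0 -> 00100
Step 7: G0=(0+0>=1)=0 G1=G3&G2=0&1=0 G2=G2|G1=1|0=1 G3=0(const) G4=G3=0 -> 00100

00100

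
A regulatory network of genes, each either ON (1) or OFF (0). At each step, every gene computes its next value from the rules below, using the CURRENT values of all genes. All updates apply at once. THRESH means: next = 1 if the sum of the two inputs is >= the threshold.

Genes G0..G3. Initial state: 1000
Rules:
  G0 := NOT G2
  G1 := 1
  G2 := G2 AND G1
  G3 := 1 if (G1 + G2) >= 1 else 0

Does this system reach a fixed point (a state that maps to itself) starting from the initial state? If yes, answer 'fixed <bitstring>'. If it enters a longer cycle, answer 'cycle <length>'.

Answer: fixed 1101

Derivation:
Step 0: 1000
Step 1: G0=NOT G2=NOT 0=1 G1=1(const) G2=G2&G1=0&0=0 G3=(0+0>=1)=0 -> 1100
Step 2: G0=NOT G2=NOT 0=1 G1=1(const) G2=G2&G1=0&1=0 G3=(1+0>=1)=1 -> 1101
Step 3: G0=NOT G2=NOT 0=1 G1=1(const) G2=G2&G1=0&1=0 G3=(1+0>=1)=1 -> 1101
Fixed point reached at step 2: 1101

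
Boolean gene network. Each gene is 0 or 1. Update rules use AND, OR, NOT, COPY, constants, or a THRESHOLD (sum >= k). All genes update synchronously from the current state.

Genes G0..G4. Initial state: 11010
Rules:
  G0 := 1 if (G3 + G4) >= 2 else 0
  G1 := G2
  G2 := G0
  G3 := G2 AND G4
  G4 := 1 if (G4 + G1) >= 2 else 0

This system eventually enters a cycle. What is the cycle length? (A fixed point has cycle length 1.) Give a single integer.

Answer: 1

Derivation:
Step 0: 11010
Step 1: G0=(1+0>=2)=0 G1=G2=0 G2=G0=1 G3=G2&G4=0&0=0 G4=(0+1>=2)=0 -> 00100
Step 2: G0=(0+0>=2)=0 G1=G2=1 G2=G0=0 G3=G2&G4=1&0=0 G4=(0+0>=2)=0 -> 01000
Step 3: G0=(0+0>=2)=0 G1=G2=0 G2=G0=0 G3=G2&G4=0&0=0 G4=(0+1>=2)=0 -> 00000
Step 4: G0=(0+0>=2)=0 G1=G2=0 G2=G0=0 G3=G2&G4=0&0=0 G4=(0+0>=2)=0 -> 00000
State from step 4 equals state from step 3 -> cycle length 1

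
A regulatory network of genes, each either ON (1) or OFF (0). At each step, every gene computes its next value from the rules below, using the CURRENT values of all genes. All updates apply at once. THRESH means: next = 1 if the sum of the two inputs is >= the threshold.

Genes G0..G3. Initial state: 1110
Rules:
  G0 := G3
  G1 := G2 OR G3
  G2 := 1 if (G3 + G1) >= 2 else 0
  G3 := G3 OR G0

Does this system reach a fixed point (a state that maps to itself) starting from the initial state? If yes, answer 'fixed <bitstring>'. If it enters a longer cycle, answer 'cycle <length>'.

Step 0: 1110
Step 1: G0=G3=0 G1=G2|G3=1|0=1 G2=(0+1>=2)=0 G3=G3|G0=0|1=1 -> 0101
Step 2: G0=G3=1 G1=G2|G3=0|1=1 G2=(1+1>=2)=1 G3=G3|G0=1|0=1 -> 1111
Step 3: G0=G3=1 G1=G2|G3=1|1=1 G2=(1+1>=2)=1 G3=G3|G0=1|1=1 -> 1111
Fixed point reached at step 2: 1111

Answer: fixed 1111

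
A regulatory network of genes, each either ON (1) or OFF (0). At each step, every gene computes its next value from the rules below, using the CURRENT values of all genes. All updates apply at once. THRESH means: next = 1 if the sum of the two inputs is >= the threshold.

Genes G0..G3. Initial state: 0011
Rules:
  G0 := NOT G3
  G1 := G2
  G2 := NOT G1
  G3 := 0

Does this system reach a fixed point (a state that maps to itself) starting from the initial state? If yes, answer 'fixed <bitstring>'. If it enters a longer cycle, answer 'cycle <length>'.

Step 0: 0011
Step 1: G0=NOT G3=NOT 1=0 G1=G2=1 G2=NOT G1=NOT 0=1 G3=0(const) -> 0110
Step 2: G0=NOT G3=NOT 0=1 G1=G2=1 G2=NOT G1=NOT 1=0 G3=0(const) -> 1100
Step 3: G0=NOT G3=NOT 0=1 G1=G2=0 G2=NOT G1=NOT 1=0 G3=0(const) -> 1000
Step 4: G0=NOT G3=NOT 0=1 G1=G2=0 G2=NOT G1=NOT 0=1 G3=0(const) -> 1010
Step 5: G0=NOT G3=NOT 0=1 G1=G2=1 G2=NOT G1=NOT 0=1 G3=0(const) -> 1110
Step 6: G0=NOT G3=NOT 0=1 G1=G2=1 G2=NOT G1=NOT 1=0 G3=0(const) -> 1100
Cycle of length 4 starting at step 2 -> no fixed point

Answer: cycle 4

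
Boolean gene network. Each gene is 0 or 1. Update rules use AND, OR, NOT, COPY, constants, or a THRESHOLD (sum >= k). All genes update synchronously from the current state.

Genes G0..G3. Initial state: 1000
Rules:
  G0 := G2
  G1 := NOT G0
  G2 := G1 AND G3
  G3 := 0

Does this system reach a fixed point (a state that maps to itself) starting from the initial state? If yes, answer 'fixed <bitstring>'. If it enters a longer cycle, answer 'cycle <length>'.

Step 0: 1000
Step 1: G0=G2=0 G1=NOT G0=NOT 1=0 G2=G1&G3=0&0=0 G3=0(const) -> 0000
Step 2: G0=G2=0 G1=NOT G0=NOT 0=1 G2=G1&G3=0&0=0 G3=0(const) -> 0100
Step 3: G0=G2=0 G1=NOT G0=NOT 0=1 G2=G1&G3=1&0=0 G3=0(const) -> 0100
Fixed point reached at step 2: 0100

Answer: fixed 0100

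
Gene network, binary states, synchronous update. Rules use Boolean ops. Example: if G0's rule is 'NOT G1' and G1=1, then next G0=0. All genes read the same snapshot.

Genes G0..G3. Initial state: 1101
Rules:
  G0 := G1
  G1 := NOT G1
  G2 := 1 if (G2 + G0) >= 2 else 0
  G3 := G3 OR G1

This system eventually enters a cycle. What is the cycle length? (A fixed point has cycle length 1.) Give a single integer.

Step 0: 1101
Step 1: G0=G1=1 G1=NOT G1=NOT 1=0 G2=(0+1>=2)=0 G3=G3|G1=1|1=1 -> 1001
Step 2: G0=G1=0 G1=NOT G1=NOT 0=1 G2=(0+1>=2)=0 G3=G3|G1=1|0=1 -> 0101
Step 3: G0=G1=1 G1=NOT G1=NOT 1=0 G2=(0+0>=2)=0 G3=G3|G1=1|1=1 -> 1001
State from step 3 equals state from step 1 -> cycle length 2

Answer: 2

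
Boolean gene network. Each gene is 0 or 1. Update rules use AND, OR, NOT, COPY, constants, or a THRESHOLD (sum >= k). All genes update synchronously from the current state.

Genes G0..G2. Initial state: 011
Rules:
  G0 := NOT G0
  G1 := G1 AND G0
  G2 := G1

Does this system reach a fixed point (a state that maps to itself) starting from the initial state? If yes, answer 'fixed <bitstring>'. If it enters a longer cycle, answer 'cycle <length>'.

Answer: cycle 2

Derivation:
Step 0: 011
Step 1: G0=NOT G0=NOT 0=1 G1=G1&G0=1&0=0 G2=G1=1 -> 101
Step 2: G0=NOT G0=NOT 1=0 G1=G1&G0=0&1=0 G2=G1=0 -> 000
Step 3: G0=NOT G0=NOT 0=1 G1=G1&G0=0&0=0 G2=G1=0 -> 100
Step 4: G0=NOT G0=NOT 1=0 G1=G1&G0=0&1=0 G2=G1=0 -> 000
Cycle of length 2 starting at step 2 -> no fixed point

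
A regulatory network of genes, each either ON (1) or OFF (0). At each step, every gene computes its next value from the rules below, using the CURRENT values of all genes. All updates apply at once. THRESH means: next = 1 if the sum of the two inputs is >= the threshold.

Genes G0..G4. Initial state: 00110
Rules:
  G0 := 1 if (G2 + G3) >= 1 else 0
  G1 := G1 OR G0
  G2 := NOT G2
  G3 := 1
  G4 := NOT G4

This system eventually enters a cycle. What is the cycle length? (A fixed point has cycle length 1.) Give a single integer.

Step 0: 00110
Step 1: G0=(1+1>=1)=1 G1=G1|G0=0|0=0 G2=NOT G2=NOT 1=0 G3=1(const) G4=NOT G4=NOT 0=1 -> 10011
Step 2: G0=(0+1>=1)=1 G1=G1|G0=0|1=1 G2=NOT G2=NOT 0=1 G3=1(const) G4=NOT G4=NOT 1=0 -> 11110
Step 3: G0=(1+1>=1)=1 G1=G1|G0=1|1=1 G2=NOT G2=NOT 1=0 G3=1(const) G4=NOT G4=NOT 0=1 -> 11011
Step 4: G0=(0+1>=1)=1 G1=G1|G0=1|1=1 G2=NOT G2=NOT 0=1 G3=1(const) G4=NOT G4=NOT 1=0 -> 11110
State from step 4 equals state from step 2 -> cycle length 2

Answer: 2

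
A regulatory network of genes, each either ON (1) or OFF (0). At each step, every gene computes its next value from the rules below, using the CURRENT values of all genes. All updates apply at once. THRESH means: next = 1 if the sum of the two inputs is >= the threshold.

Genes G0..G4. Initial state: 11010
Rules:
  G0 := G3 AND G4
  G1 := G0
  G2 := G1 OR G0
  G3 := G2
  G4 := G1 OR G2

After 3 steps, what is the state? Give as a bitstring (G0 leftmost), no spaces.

Step 1: G0=G3&G4=1&0=0 G1=G0=1 G2=G1|G0=1|1=1 G3=G2=0 G4=G1|G2=1|0=1 -> 01101
Step 2: G0=G3&G4=0&1=0 G1=G0=0 G2=G1|G0=1|0=1 G3=G2=1 G4=G1|G2=1|1=1 -> 00111
Step 3: G0=G3&G4=1&1=1 G1=G0=0 G2=G1|G0=0|0=0 G3=G2=1 G4=G1|G2=0|1=1 -> 10011

10011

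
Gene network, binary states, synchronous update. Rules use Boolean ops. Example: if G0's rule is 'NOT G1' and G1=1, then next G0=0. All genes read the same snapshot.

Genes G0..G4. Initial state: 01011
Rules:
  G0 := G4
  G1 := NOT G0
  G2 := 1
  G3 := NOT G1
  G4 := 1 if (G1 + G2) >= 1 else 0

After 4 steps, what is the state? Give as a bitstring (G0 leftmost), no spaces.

Step 1: G0=G4=1 G1=NOT G0=NOT 0=1 G2=1(const) G3=NOT G1=NOT 1=0 G4=(1+0>=1)=1 -> 11101
Step 2: G0=G4=1 G1=NOT G0=NOT 1=0 G2=1(const) G3=NOT G1=NOT 1=0 G4=(1+1>=1)=1 -> 10101
Step 3: G0=G4=1 G1=NOT G0=NOT 1=0 G2=1(const) G3=NOT G1=NOT 0=1 G4=(0+1>=1)=1 -> 10111
Step 4: G0=G4=1 G1=NOT G0=NOT 1=0 G2=1(const) G3=NOT G1=NOT 0=1 G4=(0+1>=1)=1 -> 10111

10111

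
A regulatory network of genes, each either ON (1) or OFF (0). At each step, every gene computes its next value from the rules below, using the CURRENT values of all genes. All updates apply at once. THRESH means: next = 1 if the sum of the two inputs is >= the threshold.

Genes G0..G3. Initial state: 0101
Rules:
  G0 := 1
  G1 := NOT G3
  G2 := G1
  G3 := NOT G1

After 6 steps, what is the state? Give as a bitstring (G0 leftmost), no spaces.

Step 1: G0=1(const) G1=NOT G3=NOT 1=0 G2=G1=1 G3=NOT G1=NOT 1=0 -> 1010
Step 2: G0=1(const) G1=NOT G3=NOT 0=1 G2=G1=0 G3=NOT G1=NOT 0=1 -> 1101
Step 3: G0=1(const) G1=NOT G3=NOT 1=0 G2=G1=1 G3=NOT G1=NOT 1=0 -> 1010
Step 4: G0=1(const) G1=NOT G3=NOT 0=1 G2=G1=0 G3=NOT G1=NOT 0=1 -> 1101
Step 5: G0=1(const) G1=NOT G3=NOT 1=0 G2=G1=1 G3=NOT G1=NOT 1=0 -> 1010
Step 6: G0=1(const) G1=NOT G3=NOT 0=1 G2=G1=0 G3=NOT G1=NOT 0=1 -> 1101

1101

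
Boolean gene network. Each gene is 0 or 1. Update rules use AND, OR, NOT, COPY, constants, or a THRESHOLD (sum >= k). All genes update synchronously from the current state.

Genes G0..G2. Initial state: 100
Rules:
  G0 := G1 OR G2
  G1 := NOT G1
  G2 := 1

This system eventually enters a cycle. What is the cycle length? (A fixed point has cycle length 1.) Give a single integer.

Answer: 2

Derivation:
Step 0: 100
Step 1: G0=G1|G2=0|0=0 G1=NOT G1=NOT 0=1 G2=1(const) -> 011
Step 2: G0=G1|G2=1|1=1 G1=NOT G1=NOT 1=0 G2=1(const) -> 101
Step 3: G0=G1|G2=0|1=1 G1=NOT G1=NOT 0=1 G2=1(const) -> 111
Step 4: G0=G1|G2=1|1=1 G1=NOT G1=NOT 1=0 G2=1(const) -> 101
State from step 4 equals state from step 2 -> cycle length 2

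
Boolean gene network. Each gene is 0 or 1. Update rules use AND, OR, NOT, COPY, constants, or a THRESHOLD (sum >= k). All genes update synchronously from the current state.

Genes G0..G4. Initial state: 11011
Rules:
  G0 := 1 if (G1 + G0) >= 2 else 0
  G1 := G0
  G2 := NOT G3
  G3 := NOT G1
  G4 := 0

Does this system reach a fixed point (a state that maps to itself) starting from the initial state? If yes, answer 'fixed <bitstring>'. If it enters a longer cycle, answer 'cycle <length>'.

Answer: fixed 11100

Derivation:
Step 0: 11011
Step 1: G0=(1+1>=2)=1 G1=G0=1 G2=NOT G3=NOT 1=0 G3=NOT G1=NOT 1=0 G4=0(const) -> 11000
Step 2: G0=(1+1>=2)=1 G1=G0=1 G2=NOT G3=NOT 0=1 G3=NOT G1=NOT 1=0 G4=0(const) -> 11100
Step 3: G0=(1+1>=2)=1 G1=G0=1 G2=NOT G3=NOT 0=1 G3=NOT G1=NOT 1=0 G4=0(const) -> 11100
Fixed point reached at step 2: 11100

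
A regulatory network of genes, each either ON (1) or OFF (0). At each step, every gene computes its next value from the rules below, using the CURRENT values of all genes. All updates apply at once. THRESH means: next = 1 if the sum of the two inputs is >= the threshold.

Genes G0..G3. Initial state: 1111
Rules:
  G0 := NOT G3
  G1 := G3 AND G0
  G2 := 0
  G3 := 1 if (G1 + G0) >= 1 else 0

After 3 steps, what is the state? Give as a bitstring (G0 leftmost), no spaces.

Step 1: G0=NOT G3=NOT 1=0 G1=G3&G0=1&1=1 G2=0(const) G3=(1+1>=1)=1 -> 0101
Step 2: G0=NOT G3=NOT 1=0 G1=G3&G0=1&0=0 G2=0(const) G3=(1+0>=1)=1 -> 0001
Step 3: G0=NOT G3=NOT 1=0 G1=G3&G0=1&0=0 G2=0(const) G3=(0+0>=1)=0 -> 0000

0000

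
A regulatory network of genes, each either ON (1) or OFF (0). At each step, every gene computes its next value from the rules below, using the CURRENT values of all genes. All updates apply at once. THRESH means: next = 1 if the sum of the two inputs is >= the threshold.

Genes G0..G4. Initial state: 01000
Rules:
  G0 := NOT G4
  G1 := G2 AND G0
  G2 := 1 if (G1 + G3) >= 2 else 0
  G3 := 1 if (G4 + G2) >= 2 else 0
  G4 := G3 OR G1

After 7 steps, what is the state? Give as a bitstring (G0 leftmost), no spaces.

Step 1: G0=NOT G4=NOT 0=1 G1=G2&G0=0&0=0 G2=(1+0>=2)=0 G3=(0+0>=2)=0 G4=G3|G1=0|1=1 -> 10001
Step 2: G0=NOT G4=NOT 1=0 G1=G2&G0=0&1=0 G2=(0+0>=2)=0 G3=(1+0>=2)=0 G4=G3|G1=0|0=0 -> 00000
Step 3: G0=NOT G4=NOT 0=1 G1=G2&G0=0&0=0 G2=(0+0>=2)=0 G3=(0+0>=2)=0 G4=G3|G1=0|0=0 -> 10000
Step 4: G0=NOT G4=NOT 0=1 G1=G2&G0=0&1=0 G2=(0+0>=2)=0 G3=(0+0>=2)=0 G4=G3|G1=0|0=0 -> 10000
Step 5: G0=NOT G4=NOT 0=1 G1=G2&G0=0&1=0 G2=(0+0>=2)=0 G3=(0+0>=2)=0 G4=G3|G1=0|0=0 -> 10000
Step 6: G0=NOT G4=NOT 0=1 G1=G2&G0=0&1=0 G2=(0+0>=2)=0 G3=(0+0>=2)=0 G4=G3|G1=0|0=0 -> 10000
Step 7: G0=NOT G4=NOT 0=1 G1=G2&G0=0&1=0 G2=(0+0>=2)=0 G3=(0+0>=2)=0 G4=G3|G1=0|0=0 -> 10000

10000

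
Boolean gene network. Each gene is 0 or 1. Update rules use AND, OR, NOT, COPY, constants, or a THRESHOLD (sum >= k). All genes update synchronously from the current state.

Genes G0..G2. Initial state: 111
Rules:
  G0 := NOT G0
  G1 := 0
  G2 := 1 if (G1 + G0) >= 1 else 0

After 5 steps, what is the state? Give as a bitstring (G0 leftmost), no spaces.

Step 1: G0=NOT G0=NOT 1=0 G1=0(const) G2=(1+1>=1)=1 -> 001
Step 2: G0=NOT G0=NOT 0=1 G1=0(const) G2=(0+0>=1)=0 -> 100
Step 3: G0=NOT G0=NOT 1=0 G1=0(const) G2=(0+1>=1)=1 -> 001
Step 4: G0=NOT G0=NOT 0=1 G1=0(const) G2=(0+0>=1)=0 -> 100
Step 5: G0=NOT G0=NOT 1=0 G1=0(const) G2=(0+1>=1)=1 -> 001

001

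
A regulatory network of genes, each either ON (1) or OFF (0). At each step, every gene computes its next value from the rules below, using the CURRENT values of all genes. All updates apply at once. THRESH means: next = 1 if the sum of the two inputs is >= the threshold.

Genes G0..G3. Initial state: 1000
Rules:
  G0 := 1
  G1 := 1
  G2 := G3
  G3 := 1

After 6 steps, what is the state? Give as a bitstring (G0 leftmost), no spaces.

Step 1: G0=1(const) G1=1(const) G2=G3=0 G3=1(const) -> 1101
Step 2: G0=1(const) G1=1(const) G2=G3=1 G3=1(const) -> 1111
Step 3: G0=1(const) G1=1(const) G2=G3=1 G3=1(const) -> 1111
Step 4: G0=1(const) G1=1(const) G2=G3=1 G3=1(const) -> 1111
Step 5: G0=1(const) G1=1(const) G2=G3=1 G3=1(const) -> 1111
Step 6: G0=1(const) G1=1(const) G2=G3=1 G3=1(const) -> 1111

1111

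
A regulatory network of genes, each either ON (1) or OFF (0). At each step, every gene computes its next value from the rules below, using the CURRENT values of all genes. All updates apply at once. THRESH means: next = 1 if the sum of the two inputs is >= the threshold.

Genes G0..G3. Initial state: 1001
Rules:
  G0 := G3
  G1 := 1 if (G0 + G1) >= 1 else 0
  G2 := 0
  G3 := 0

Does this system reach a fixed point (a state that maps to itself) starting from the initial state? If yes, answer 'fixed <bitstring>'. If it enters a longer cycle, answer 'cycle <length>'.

Step 0: 1001
Step 1: G0=G3=1 G1=(1+0>=1)=1 G2=0(const) G3=0(const) -> 1100
Step 2: G0=G3=0 G1=(1+1>=1)=1 G2=0(const) G3=0(const) -> 0100
Step 3: G0=G3=0 G1=(0+1>=1)=1 G2=0(const) G3=0(const) -> 0100
Fixed point reached at step 2: 0100

Answer: fixed 0100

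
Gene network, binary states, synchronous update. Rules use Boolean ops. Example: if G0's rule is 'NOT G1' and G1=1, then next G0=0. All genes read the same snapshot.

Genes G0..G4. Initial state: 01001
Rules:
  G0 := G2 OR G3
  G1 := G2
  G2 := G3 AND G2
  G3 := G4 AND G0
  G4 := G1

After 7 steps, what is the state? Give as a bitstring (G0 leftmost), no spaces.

Step 1: G0=G2|G3=0|0=0 G1=G2=0 G2=G3&G2=0&0=0 G3=G4&G0=1&0=0 G4=G1=1 -> 00001
Step 2: G0=G2|G3=0|0=0 G1=G2=0 G2=G3&G2=0&0=0 G3=G4&G0=1&0=0 G4=G1=0 -> 00000
Step 3: G0=G2|G3=0|0=0 G1=G2=0 G2=G3&G2=0&0=0 G3=G4&G0=0&0=0 G4=G1=0 -> 00000
Step 4: G0=G2|G3=0|0=0 G1=G2=0 G2=G3&G2=0&0=0 G3=G4&G0=0&0=0 G4=G1=0 -> 00000
Step 5: G0=G2|G3=0|0=0 G1=G2=0 G2=G3&G2=0&0=0 G3=G4&G0=0&0=0 G4=G1=0 -> 00000
Step 6: G0=G2|G3=0|0=0 G1=G2=0 G2=G3&G2=0&0=0 G3=G4&G0=0&0=0 G4=G1=0 -> 00000
Step 7: G0=G2|G3=0|0=0 G1=G2=0 G2=G3&G2=0&0=0 G3=G4&G0=0&0=0 G4=G1=0 -> 00000

00000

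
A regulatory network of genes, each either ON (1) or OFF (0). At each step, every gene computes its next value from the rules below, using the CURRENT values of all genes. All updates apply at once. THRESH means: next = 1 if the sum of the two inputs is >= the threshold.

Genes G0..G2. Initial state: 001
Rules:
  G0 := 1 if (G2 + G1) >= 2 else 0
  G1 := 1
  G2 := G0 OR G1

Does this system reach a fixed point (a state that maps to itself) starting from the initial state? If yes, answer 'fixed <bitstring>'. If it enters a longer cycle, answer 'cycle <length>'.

Step 0: 001
Step 1: G0=(1+0>=2)=0 G1=1(const) G2=G0|G1=0|0=0 -> 010
Step 2: G0=(0+1>=2)=0 G1=1(const) G2=G0|G1=0|1=1 -> 011
Step 3: G0=(1+1>=2)=1 G1=1(const) G2=G0|G1=0|1=1 -> 111
Step 4: G0=(1+1>=2)=1 G1=1(const) G2=G0|G1=1|1=1 -> 111
Fixed point reached at step 3: 111

Answer: fixed 111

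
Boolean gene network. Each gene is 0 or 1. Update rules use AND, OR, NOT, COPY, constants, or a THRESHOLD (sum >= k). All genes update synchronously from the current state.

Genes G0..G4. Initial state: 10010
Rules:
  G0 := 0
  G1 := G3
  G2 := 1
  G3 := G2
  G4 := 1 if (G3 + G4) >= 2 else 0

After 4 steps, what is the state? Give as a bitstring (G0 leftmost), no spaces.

Step 1: G0=0(const) G1=G3=1 G2=1(const) G3=G2=0 G4=(1+0>=2)=0 -> 01100
Step 2: G0=0(const) G1=G3=0 G2=1(const) G3=G2=1 G4=(0+0>=2)=0 -> 00110
Step 3: G0=0(const) G1=G3=1 G2=1(const) G3=G2=1 G4=(1+0>=2)=0 -> 01110
Step 4: G0=0(const) G1=G3=1 G2=1(const) G3=G2=1 G4=(1+0>=2)=0 -> 01110

01110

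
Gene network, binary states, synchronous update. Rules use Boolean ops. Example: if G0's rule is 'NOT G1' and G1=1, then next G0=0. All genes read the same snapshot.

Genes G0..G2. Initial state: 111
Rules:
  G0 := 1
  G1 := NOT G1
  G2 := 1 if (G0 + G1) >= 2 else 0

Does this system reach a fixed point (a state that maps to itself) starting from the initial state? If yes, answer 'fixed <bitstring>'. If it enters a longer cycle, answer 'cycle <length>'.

Step 0: 111
Step 1: G0=1(const) G1=NOT G1=NOT 1=0 G2=(1+1>=2)=1 -> 101
Step 2: G0=1(const) G1=NOT G1=NOT 0=1 G2=(1+0>=2)=0 -> 110
Step 3: G0=1(const) G1=NOT G1=NOT 1=0 G2=(1+1>=2)=1 -> 101
Cycle of length 2 starting at step 1 -> no fixed point

Answer: cycle 2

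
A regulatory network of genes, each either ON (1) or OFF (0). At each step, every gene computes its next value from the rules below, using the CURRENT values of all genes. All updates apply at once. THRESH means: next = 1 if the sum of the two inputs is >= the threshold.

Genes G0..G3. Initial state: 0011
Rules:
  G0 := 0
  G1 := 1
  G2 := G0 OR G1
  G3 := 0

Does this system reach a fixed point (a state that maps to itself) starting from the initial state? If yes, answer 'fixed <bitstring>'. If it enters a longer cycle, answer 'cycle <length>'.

Step 0: 0011
Step 1: G0=0(const) G1=1(const) G2=G0|G1=0|0=0 G3=0(const) -> 0100
Step 2: G0=0(const) G1=1(const) G2=G0|G1=0|1=1 G3=0(const) -> 0110
Step 3: G0=0(const) G1=1(const) G2=G0|G1=0|1=1 G3=0(const) -> 0110
Fixed point reached at step 2: 0110

Answer: fixed 0110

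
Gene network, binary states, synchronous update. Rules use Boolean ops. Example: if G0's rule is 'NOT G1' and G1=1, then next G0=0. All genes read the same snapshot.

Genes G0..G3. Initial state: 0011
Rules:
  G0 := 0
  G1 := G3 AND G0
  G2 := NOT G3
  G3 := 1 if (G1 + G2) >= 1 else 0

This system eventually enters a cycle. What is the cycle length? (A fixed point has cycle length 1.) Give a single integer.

Answer: 4

Derivation:
Step 0: 0011
Step 1: G0=0(const) G1=G3&G0=1&0=0 G2=NOT G3=NOT 1=0 G3=(0+1>=1)=1 -> 0001
Step 2: G0=0(const) G1=G3&G0=1&0=0 G2=NOT G3=NOT 1=0 G3=(0+0>=1)=0 -> 0000
Step 3: G0=0(const) G1=G3&G0=0&0=0 G2=NOT G3=NOT 0=1 G3=(0+0>=1)=0 -> 0010
Step 4: G0=0(const) G1=G3&G0=0&0=0 G2=NOT G3=NOT 0=1 G3=(0+1>=1)=1 -> 0011
State from step 4 equals state from step 0 -> cycle length 4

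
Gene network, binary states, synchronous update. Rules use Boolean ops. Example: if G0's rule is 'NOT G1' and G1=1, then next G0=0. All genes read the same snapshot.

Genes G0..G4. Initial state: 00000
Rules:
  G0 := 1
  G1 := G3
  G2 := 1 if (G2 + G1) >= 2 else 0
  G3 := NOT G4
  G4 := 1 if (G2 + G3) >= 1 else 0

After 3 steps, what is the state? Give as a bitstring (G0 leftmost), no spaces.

Step 1: G0=1(const) G1=G3=0 G2=(0+0>=2)=0 G3=NOT G4=NOT 0=1 G4=(0+0>=1)=0 -> 10010
Step 2: G0=1(const) G1=G3=1 G2=(0+0>=2)=0 G3=NOT G4=NOT 0=1 G4=(0+1>=1)=1 -> 11011
Step 3: G0=1(const) G1=G3=1 G2=(0+1>=2)=0 G3=NOT G4=NOT 1=0 G4=(0+1>=1)=1 -> 11001

11001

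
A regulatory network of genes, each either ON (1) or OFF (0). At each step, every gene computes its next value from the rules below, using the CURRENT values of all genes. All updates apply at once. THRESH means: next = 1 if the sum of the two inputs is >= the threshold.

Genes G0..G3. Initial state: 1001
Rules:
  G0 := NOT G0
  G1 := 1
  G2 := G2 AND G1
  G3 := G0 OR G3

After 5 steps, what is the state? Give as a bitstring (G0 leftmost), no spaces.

Step 1: G0=NOT G0=NOT 1=0 G1=1(const) G2=G2&G1=0&0=0 G3=G0|G3=1|1=1 -> 0101
Step 2: G0=NOT G0=NOT 0=1 G1=1(const) G2=G2&G1=0&1=0 G3=G0|G3=0|1=1 -> 1101
Step 3: G0=NOT G0=NOT 1=0 G1=1(const) G2=G2&G1=0&1=0 G3=G0|G3=1|1=1 -> 0101
Step 4: G0=NOT G0=NOT 0=1 G1=1(const) G2=G2&G1=0&1=0 G3=G0|G3=0|1=1 -> 1101
Step 5: G0=NOT G0=NOT 1=0 G1=1(const) G2=G2&G1=0&1=0 G3=G0|G3=1|1=1 -> 0101

0101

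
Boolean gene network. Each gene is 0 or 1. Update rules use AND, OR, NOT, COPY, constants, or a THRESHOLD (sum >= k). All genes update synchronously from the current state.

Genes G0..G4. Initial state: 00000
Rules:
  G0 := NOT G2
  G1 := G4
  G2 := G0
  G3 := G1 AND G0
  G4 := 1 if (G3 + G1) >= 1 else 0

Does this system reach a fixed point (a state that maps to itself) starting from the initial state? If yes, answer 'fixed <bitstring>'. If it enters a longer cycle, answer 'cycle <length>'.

Step 0: 00000
Step 1: G0=NOT G2=NOT 0=1 G1=G4=0 G2=G0=0 G3=G1&G0=0&0=0 G4=(0+0>=1)=0 -> 10000
Step 2: G0=NOT G2=NOT 0=1 G1=G4=0 G2=G0=1 G3=G1&G0=0&1=0 G4=(0+0>=1)=0 -> 10100
Step 3: G0=NOT G2=NOT 1=0 G1=G4=0 G2=G0=1 G3=G1&G0=0&1=0 G4=(0+0>=1)=0 -> 00100
Step 4: G0=NOT G2=NOT 1=0 G1=G4=0 G2=G0=0 G3=G1&G0=0&0=0 G4=(0+0>=1)=0 -> 00000
Cycle of length 4 starting at step 0 -> no fixed point

Answer: cycle 4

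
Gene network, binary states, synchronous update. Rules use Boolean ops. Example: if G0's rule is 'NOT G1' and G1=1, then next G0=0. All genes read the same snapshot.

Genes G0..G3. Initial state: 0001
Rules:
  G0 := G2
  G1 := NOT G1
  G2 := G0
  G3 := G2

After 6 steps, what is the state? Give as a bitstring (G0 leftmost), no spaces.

Step 1: G0=G2=0 G1=NOT G1=NOT 0=1 G2=G0=0 G3=G2=0 -> 0100
Step 2: G0=G2=0 G1=NOT G1=NOT 1=0 G2=G0=0 G3=G2=0 -> 0000
Step 3: G0=G2=0 G1=NOT G1=NOT 0=1 G2=G0=0 G3=G2=0 -> 0100
Step 4: G0=G2=0 G1=NOT G1=NOT 1=0 G2=G0=0 G3=G2=0 -> 0000
Step 5: G0=G2=0 G1=NOT G1=NOT 0=1 G2=G0=0 G3=G2=0 -> 0100
Step 6: G0=G2=0 G1=NOT G1=NOT 1=0 G2=G0=0 G3=G2=0 -> 0000

0000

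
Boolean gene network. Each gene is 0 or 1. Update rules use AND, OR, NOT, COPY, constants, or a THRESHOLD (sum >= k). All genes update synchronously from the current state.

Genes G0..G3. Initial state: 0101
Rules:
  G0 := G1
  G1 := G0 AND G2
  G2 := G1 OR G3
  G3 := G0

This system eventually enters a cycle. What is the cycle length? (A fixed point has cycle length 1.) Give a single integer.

Step 0: 0101
Step 1: G0=G1=1 G1=G0&G2=0&0=0 G2=G1|G3=1|1=1 G3=G0=0 -> 1010
Step 2: G0=G1=0 G1=G0&G2=1&1=1 G2=G1|G3=0|0=0 G3=G0=1 -> 0101
State from step 2 equals state from step 0 -> cycle length 2

Answer: 2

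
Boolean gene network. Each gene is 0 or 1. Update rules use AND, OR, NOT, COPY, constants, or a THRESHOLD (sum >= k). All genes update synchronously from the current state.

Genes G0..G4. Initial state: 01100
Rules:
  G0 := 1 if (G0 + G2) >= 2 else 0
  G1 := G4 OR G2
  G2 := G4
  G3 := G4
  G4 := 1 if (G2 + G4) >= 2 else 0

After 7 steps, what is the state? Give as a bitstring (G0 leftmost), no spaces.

Step 1: G0=(0+1>=2)=0 G1=G4|G2=0|1=1 G2=G4=0 G3=G4=0 G4=(1+0>=2)=0 -> 01000
Step 2: G0=(0+0>=2)=0 G1=G4|G2=0|0=0 G2=G4=0 G3=G4=0 G4=(0+0>=2)=0 -> 00000
Step 3: G0=(0+0>=2)=0 G1=G4|G2=0|0=0 G2=G4=0 G3=G4=0 G4=(0+0>=2)=0 -> 00000
Step 4: G0=(0+0>=2)=0 G1=G4|G2=0|0=0 G2=G4=0 G3=G4=0 G4=(0+0>=2)=0 -> 00000
Step 5: G0=(0+0>=2)=0 G1=G4|G2=0|0=0 G2=G4=0 G3=G4=0 G4=(0+0>=2)=0 -> 00000
Step 6: G0=(0+0>=2)=0 G1=G4|G2=0|0=0 G2=G4=0 G3=G4=0 G4=(0+0>=2)=0 -> 00000
Step 7: G0=(0+0>=2)=0 G1=G4|G2=0|0=0 G2=G4=0 G3=G4=0 G4=(0+0>=2)=0 -> 00000

00000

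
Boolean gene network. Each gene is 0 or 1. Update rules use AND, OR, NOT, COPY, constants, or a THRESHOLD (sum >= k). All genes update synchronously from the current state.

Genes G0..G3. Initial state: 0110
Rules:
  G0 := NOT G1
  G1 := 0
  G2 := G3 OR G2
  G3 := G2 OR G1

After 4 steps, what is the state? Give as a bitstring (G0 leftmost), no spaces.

Step 1: G0=NOT G1=NOT 1=0 G1=0(const) G2=G3|G2=0|1=1 G3=G2|G1=1|1=1 -> 0011
Step 2: G0=NOT G1=NOT 0=1 G1=0(const) G2=G3|G2=1|1=1 G3=G2|G1=1|0=1 -> 1011
Step 3: G0=NOT G1=NOT 0=1 G1=0(const) G2=G3|G2=1|1=1 G3=G2|G1=1|0=1 -> 1011
Step 4: G0=NOT G1=NOT 0=1 G1=0(const) G2=G3|G2=1|1=1 G3=G2|G1=1|0=1 -> 1011

1011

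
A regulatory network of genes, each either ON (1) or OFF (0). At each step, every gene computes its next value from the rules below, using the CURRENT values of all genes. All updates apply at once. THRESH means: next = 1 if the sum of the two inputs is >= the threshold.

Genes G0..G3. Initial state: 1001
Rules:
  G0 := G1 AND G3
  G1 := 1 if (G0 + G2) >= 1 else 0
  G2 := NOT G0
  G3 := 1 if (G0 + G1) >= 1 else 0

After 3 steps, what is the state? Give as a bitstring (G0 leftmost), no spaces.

Step 1: G0=G1&G3=0&1=0 G1=(1+0>=1)=1 G2=NOT G0=NOT 1=0 G3=(1+0>=1)=1 -> 0101
Step 2: G0=G1&G3=1&1=1 G1=(0+0>=1)=0 G2=NOT G0=NOT 0=1 G3=(0+1>=1)=1 -> 1011
Step 3: G0=G1&G3=0&1=0 G1=(1+1>=1)=1 G2=NOT G0=NOT 1=0 G3=(1+0>=1)=1 -> 0101

0101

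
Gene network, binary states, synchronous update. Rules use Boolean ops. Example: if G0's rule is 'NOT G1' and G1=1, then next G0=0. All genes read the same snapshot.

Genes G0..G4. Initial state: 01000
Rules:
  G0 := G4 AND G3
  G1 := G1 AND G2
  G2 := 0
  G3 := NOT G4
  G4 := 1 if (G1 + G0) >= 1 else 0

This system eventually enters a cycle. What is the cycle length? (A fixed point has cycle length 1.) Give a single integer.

Answer: 2

Derivation:
Step 0: 01000
Step 1: G0=G4&G3=0&0=0 G1=G1&G2=1&0=0 G2=0(const) G3=NOT G4=NOT 0=1 G4=(1+0>=1)=1 -> 00011
Step 2: G0=G4&G3=1&1=1 G1=G1&G2=0&0=0 G2=0(const) G3=NOT G4=NOT 1=0 G4=(0+0>=1)=0 -> 10000
Step 3: G0=G4&G3=0&0=0 G1=G1&G2=0&0=0 G2=0(const) G3=NOT G4=NOT 0=1 G4=(0+1>=1)=1 -> 00011
State from step 3 equals state from step 1 -> cycle length 2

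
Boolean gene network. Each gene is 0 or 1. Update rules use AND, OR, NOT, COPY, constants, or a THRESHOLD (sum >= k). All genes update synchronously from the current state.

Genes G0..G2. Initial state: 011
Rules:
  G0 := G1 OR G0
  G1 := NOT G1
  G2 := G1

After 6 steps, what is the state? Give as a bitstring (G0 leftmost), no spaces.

Step 1: G0=G1|G0=1|0=1 G1=NOT G1=NOT 1=0 G2=G1=1 -> 101
Step 2: G0=G1|G0=0|1=1 G1=NOT G1=NOT 0=1 G2=G1=0 -> 110
Step 3: G0=G1|G0=1|1=1 G1=NOT G1=NOT 1=0 G2=G1=1 -> 101
Step 4: G0=G1|G0=0|1=1 G1=NOT G1=NOT 0=1 G2=G1=0 -> 110
Step 5: G0=G1|G0=1|1=1 G1=NOT G1=NOT 1=0 G2=G1=1 -> 101
Step 6: G0=G1|G0=0|1=1 G1=NOT G1=NOT 0=1 G2=G1=0 -> 110

110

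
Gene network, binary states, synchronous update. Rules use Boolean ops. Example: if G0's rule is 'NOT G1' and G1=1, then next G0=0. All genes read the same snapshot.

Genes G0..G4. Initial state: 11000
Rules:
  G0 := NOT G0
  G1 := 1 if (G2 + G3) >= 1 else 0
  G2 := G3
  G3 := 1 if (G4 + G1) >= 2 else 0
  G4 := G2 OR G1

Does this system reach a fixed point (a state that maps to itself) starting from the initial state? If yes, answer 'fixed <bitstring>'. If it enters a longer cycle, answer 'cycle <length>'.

Step 0: 11000
Step 1: G0=NOT G0=NOT 1=0 G1=(0+0>=1)=0 G2=G3=0 G3=(0+1>=2)=0 G4=G2|G1=0|1=1 -> 00001
Step 2: G0=NOT G0=NOT 0=1 G1=(0+0>=1)=0 G2=G3=0 G3=(1+0>=2)=0 G4=G2|G1=0|0=0 -> 10000
Step 3: G0=NOT G0=NOT 1=0 G1=(0+0>=1)=0 G2=G3=0 G3=(0+0>=2)=0 G4=G2|G1=0|0=0 -> 00000
Step 4: G0=NOT G0=NOT 0=1 G1=(0+0>=1)=0 G2=G3=0 G3=(0+0>=2)=0 G4=G2|G1=0|0=0 -> 10000
Cycle of length 2 starting at step 2 -> no fixed point

Answer: cycle 2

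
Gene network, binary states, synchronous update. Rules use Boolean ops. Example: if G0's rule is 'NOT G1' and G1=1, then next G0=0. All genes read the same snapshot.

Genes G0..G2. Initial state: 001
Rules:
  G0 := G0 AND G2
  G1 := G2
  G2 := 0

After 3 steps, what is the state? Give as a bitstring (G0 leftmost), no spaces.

Step 1: G0=G0&G2=0&1=0 G1=G2=1 G2=0(const) -> 010
Step 2: G0=G0&G2=0&0=0 G1=G2=0 G2=0(const) -> 000
Step 3: G0=G0&G2=0&0=0 G1=G2=0 G2=0(const) -> 000

000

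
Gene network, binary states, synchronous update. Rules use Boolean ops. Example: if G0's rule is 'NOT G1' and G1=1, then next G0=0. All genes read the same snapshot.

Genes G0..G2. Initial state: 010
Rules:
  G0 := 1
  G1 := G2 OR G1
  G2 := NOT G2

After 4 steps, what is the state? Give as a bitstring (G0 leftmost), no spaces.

Step 1: G0=1(const) G1=G2|G1=0|1=1 G2=NOT G2=NOT 0=1 -> 111
Step 2: G0=1(const) G1=G2|G1=1|1=1 G2=NOT G2=NOT 1=0 -> 110
Step 3: G0=1(const) G1=G2|G1=0|1=1 G2=NOT G2=NOT 0=1 -> 111
Step 4: G0=1(const) G1=G2|G1=1|1=1 G2=NOT G2=NOT 1=0 -> 110

110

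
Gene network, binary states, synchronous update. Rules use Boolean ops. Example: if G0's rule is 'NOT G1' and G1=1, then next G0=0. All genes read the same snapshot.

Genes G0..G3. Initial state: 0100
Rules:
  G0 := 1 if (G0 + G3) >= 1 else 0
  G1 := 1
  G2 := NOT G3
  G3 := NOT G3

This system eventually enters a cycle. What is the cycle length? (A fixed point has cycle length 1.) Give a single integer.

Step 0: 0100
Step 1: G0=(0+0>=1)=0 G1=1(const) G2=NOT G3=NOT 0=1 G3=NOT G3=NOT 0=1 -> 0111
Step 2: G0=(0+1>=1)=1 G1=1(const) G2=NOT G3=NOT 1=0 G3=NOT G3=NOT 1=0 -> 1100
Step 3: G0=(1+0>=1)=1 G1=1(const) G2=NOT G3=NOT 0=1 G3=NOT G3=NOT 0=1 -> 1111
Step 4: G0=(1+1>=1)=1 G1=1(const) G2=NOT G3=NOT 1=0 G3=NOT G3=NOT 1=0 -> 1100
State from step 4 equals state from step 2 -> cycle length 2

Answer: 2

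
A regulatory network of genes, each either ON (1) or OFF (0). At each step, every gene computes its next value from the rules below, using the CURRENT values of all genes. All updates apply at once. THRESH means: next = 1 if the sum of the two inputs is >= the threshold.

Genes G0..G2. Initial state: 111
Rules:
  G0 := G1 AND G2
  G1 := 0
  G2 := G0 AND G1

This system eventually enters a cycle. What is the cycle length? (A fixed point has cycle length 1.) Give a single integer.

Answer: 1

Derivation:
Step 0: 111
Step 1: G0=G1&G2=1&1=1 G1=0(const) G2=G0&G1=1&1=1 -> 101
Step 2: G0=G1&G2=0&1=0 G1=0(const) G2=G0&G1=1&0=0 -> 000
Step 3: G0=G1&G2=0&0=0 G1=0(const) G2=G0&G1=0&0=0 -> 000
State from step 3 equals state from step 2 -> cycle length 1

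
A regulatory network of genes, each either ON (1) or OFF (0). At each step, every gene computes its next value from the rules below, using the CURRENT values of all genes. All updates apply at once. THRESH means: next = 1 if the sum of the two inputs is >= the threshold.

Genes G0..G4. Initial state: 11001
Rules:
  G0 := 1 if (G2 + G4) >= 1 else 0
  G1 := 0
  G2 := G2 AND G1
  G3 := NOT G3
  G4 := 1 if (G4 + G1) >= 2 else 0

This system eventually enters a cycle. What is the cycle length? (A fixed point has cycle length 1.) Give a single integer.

Step 0: 11001
Step 1: G0=(0+1>=1)=1 G1=0(const) G2=G2&G1=0&1=0 G3=NOT G3=NOT 0=1 G4=(1+1>=2)=1 -> 10011
Step 2: G0=(0+1>=1)=1 G1=0(const) G2=G2&G1=0&0=0 G3=NOT G3=NOT 1=0 G4=(1+0>=2)=0 -> 10000
Step 3: G0=(0+0>=1)=0 G1=0(const) G2=G2&G1=0&0=0 G3=NOT G3=NOT 0=1 G4=(0+0>=2)=0 -> 00010
Step 4: G0=(0+0>=1)=0 G1=0(const) G2=G2&G1=0&0=0 G3=NOT G3=NOT 1=0 G4=(0+0>=2)=0 -> 00000
Step 5: G0=(0+0>=1)=0 G1=0(const) G2=G2&G1=0&0=0 G3=NOT G3=NOT 0=1 G4=(0+0>=2)=0 -> 00010
State from step 5 equals state from step 3 -> cycle length 2

Answer: 2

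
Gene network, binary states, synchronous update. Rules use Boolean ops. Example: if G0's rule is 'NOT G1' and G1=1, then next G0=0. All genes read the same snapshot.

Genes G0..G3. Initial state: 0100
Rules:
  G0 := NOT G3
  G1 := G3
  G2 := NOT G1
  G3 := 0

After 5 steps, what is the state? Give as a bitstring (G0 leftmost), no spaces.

Step 1: G0=NOT G3=NOT 0=1 G1=G3=0 G2=NOT G1=NOT 1=0 G3=0(const) -> 1000
Step 2: G0=NOT G3=NOT 0=1 G1=G3=0 G2=NOT G1=NOT 0=1 G3=0(const) -> 1010
Step 3: G0=NOT G3=NOT 0=1 G1=G3=0 G2=NOT G1=NOT 0=1 G3=0(const) -> 1010
Step 4: G0=NOT G3=NOT 0=1 G1=G3=0 G2=NOT G1=NOT 0=1 G3=0(const) -> 1010
Step 5: G0=NOT G3=NOT 0=1 G1=G3=0 G2=NOT G1=NOT 0=1 G3=0(const) -> 1010

1010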